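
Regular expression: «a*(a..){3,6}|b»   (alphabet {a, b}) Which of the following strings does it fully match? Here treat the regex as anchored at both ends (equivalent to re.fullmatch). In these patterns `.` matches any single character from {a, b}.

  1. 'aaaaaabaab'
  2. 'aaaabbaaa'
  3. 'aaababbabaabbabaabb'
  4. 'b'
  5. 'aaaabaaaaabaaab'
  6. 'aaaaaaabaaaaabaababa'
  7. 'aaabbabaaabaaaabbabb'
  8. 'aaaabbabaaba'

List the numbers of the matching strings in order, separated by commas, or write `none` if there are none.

1 → match
2 → match
3 → match
4 → match
5 → match
6 → match
7 → match
8 → match

1, 2, 3, 4, 5, 6, 7, 8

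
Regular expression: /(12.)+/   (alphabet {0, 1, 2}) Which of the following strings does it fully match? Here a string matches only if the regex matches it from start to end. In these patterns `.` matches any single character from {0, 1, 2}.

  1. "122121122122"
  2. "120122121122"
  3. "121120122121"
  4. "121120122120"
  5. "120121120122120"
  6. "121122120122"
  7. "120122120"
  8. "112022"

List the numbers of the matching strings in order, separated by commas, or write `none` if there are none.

1 → match
2 → match
3 → match
4 → match
5 → match
6 → match
7 → match
8 → no match — must start with "12"

1, 2, 3, 4, 5, 6, 7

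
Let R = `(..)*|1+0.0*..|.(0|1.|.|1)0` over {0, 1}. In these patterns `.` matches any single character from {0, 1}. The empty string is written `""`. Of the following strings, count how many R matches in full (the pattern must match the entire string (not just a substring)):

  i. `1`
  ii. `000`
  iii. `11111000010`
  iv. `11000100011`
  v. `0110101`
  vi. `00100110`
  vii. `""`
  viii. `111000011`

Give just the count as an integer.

i. `1` → no match
ii. `000` → match
iii. `11111000010` → match
iv. `11000100011` → no match
v. `0110101` → no match
vi. `00100110` → match
vii. `""` → match
viii. `111000011` → match
Total matched: 5

5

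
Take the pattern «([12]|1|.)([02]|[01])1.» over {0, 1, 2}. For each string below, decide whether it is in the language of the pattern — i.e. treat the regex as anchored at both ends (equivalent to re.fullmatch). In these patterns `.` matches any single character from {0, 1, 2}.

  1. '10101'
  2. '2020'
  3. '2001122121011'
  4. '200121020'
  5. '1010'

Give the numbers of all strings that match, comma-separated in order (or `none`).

1 → no match
2 → no match
3 → no match
4 → no match
5 → match

5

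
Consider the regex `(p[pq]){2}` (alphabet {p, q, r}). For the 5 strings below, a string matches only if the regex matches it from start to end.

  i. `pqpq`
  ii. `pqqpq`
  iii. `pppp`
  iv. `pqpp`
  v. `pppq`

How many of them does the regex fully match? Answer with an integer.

4

i → match
ii → no match
iii → match
iv → match
v → match
Total matched: 4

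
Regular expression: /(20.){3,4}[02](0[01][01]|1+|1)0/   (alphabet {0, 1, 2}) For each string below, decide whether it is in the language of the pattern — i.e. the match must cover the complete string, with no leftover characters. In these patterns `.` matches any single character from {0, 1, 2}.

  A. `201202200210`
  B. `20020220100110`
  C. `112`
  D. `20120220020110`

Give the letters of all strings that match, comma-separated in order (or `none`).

A, B, D

A. `201202200210` → match
B → match
C. `112` → no match — must start with `20`
D → match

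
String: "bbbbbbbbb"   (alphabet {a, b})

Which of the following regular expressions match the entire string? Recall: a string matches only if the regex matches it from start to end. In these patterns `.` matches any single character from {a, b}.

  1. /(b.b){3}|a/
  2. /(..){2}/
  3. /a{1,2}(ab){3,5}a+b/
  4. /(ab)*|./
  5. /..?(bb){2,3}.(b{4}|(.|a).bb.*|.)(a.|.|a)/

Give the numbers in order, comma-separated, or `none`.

1 → match
2 → no match
3 → no match — must start with "a"
4 → no match
5 → match

1, 5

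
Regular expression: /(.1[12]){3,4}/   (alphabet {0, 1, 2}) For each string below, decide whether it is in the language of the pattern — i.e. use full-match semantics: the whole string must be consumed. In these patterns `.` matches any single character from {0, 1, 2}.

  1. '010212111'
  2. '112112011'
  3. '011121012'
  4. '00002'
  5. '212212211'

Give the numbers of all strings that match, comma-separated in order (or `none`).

2, 5

1. '010212111' → no match
2. '112112011' → match
3. '011121012' → no match
4. '00002' → no match
5. '212212211' → match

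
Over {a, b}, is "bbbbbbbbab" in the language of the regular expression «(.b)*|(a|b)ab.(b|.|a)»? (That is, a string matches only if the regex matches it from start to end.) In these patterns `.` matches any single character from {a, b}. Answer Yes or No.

Yes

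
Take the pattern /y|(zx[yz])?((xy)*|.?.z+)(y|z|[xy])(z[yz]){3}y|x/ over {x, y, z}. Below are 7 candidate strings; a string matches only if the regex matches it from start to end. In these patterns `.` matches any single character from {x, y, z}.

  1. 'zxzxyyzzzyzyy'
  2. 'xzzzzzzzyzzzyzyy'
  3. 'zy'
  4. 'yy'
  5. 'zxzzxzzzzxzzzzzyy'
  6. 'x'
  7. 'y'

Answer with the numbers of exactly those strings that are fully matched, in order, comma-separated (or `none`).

1 → match
2 → match
3 → no match
4 → no match
5 → match
6 → match
7 → match

1, 2, 5, 6, 7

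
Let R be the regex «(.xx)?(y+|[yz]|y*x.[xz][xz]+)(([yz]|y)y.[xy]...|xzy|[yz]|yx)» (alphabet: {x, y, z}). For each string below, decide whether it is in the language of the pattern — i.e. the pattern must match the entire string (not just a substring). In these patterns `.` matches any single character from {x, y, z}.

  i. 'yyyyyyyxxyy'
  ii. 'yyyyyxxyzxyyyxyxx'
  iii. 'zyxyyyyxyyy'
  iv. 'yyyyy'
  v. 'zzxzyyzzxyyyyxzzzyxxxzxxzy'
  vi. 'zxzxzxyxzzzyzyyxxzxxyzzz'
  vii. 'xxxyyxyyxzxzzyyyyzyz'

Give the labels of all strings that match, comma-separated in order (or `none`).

i, iv

i. 'yyyyyyyxxyy' → match
ii → no match
iii. 'zyxyyyyxyyy' → no match
iv. 'yyyyy' → match
v → no match
vi → no match
vii → no match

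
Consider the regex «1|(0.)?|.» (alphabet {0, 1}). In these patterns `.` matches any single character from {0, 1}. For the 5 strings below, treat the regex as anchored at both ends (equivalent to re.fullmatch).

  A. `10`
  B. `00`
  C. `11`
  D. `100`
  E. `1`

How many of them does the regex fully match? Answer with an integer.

A → no match
B → match
C → no match
D → no match
E → match
Total matched: 2

2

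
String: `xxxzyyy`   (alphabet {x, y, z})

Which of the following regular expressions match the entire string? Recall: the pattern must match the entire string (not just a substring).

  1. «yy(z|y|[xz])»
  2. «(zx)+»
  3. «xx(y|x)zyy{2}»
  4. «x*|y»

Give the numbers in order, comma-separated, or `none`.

3

1 → no match — must start with `yy`
2 → no match — must start with `zx`
3 → match
4 → no match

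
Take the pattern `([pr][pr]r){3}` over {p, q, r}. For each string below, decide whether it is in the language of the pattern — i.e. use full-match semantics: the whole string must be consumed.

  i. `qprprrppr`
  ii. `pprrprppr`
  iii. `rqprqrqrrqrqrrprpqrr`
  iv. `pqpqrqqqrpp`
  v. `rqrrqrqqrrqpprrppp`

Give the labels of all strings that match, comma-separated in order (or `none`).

ii

i → no match
ii → match
iii → no match
iv → no match — must end with `r`
v → no match — must end with `r`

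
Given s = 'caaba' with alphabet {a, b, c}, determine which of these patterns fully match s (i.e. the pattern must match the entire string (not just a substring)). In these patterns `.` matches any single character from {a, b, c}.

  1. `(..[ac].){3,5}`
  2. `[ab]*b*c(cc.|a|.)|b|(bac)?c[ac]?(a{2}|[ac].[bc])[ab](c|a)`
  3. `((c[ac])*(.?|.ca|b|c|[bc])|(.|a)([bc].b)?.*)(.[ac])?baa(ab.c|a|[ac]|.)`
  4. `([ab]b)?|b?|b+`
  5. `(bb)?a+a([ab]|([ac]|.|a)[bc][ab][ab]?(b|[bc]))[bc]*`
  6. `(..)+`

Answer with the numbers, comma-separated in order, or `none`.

2

1 → no match
2 → match
3 → no match
4 → no match
5 → no match
6 → no match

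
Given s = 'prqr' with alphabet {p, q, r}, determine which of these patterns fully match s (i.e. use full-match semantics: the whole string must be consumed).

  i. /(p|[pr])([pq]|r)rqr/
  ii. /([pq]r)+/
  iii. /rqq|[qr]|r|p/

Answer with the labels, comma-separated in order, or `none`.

ii

i → no match
ii → match
iii → no match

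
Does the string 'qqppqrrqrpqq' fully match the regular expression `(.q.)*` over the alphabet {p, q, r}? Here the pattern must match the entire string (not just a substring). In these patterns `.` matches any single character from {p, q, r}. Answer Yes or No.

Yes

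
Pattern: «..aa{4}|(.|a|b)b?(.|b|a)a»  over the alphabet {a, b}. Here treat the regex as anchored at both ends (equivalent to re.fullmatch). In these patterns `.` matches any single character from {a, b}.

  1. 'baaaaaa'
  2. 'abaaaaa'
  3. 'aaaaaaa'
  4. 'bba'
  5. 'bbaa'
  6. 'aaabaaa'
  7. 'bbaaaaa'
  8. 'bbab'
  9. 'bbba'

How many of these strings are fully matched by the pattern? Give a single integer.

7

1. 'baaaaaa' → match
2. 'abaaaaa' → match
3. 'aaaaaaa' → match
4. 'bba' → match
5. 'bbaa' → match
6. 'aaabaaa' → no match
7. 'bbaaaaa' → match
8. 'bbab' → no match — must end with 'a'
9. 'bbba' → match
Total matched: 7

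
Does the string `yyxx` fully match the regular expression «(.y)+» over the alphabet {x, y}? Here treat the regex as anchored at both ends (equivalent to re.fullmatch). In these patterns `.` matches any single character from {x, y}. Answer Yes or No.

No

Every match must end with `y`, but `yyxx` does not.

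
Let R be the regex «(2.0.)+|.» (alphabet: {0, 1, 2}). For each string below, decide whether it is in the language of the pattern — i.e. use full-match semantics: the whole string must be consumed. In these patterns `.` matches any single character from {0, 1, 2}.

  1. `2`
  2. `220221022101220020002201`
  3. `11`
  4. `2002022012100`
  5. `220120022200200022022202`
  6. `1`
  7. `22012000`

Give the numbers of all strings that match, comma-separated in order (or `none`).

1 → match
2 → match
3 → no match
4 → no match
5 → match
6 → match
7 → match

1, 2, 5, 6, 7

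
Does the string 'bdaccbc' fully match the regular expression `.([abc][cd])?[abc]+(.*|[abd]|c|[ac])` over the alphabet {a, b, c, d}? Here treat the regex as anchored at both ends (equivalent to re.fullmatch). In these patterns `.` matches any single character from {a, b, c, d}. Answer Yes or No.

No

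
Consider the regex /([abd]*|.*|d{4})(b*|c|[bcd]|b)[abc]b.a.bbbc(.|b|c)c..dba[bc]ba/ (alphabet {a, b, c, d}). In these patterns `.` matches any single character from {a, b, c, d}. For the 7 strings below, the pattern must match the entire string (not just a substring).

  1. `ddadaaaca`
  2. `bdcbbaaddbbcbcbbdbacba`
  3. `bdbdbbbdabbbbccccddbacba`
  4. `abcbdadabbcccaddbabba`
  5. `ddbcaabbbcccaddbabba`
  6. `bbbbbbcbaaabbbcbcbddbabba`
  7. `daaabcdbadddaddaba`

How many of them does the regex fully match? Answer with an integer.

2

1. `ddadaaaca` → no match — must end with `ba`
2 → no match
3 → match
4 → no match
5 → no match
6 → match
7 → no match
Total matched: 2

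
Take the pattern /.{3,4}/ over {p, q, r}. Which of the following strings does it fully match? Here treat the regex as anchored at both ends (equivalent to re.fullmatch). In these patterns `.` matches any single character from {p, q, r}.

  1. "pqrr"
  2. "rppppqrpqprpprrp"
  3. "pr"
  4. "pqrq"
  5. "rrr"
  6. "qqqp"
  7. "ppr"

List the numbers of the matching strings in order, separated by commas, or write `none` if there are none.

1 → match
2 → no match
3 → no match
4 → match
5 → match
6 → match
7 → match

1, 4, 5, 6, 7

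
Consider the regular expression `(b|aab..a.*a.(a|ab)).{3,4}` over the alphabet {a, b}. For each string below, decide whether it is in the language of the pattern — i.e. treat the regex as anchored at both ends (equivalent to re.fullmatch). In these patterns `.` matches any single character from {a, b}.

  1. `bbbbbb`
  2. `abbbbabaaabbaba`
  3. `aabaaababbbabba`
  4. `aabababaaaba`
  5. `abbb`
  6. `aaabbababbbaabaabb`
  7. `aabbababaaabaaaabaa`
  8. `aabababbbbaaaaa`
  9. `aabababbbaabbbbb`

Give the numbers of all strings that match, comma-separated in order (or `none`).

none

1 → no match
2 → no match
3 → no match
4 → no match
5 → no match
6 → no match
7 → no match
8 → no match
9 → no match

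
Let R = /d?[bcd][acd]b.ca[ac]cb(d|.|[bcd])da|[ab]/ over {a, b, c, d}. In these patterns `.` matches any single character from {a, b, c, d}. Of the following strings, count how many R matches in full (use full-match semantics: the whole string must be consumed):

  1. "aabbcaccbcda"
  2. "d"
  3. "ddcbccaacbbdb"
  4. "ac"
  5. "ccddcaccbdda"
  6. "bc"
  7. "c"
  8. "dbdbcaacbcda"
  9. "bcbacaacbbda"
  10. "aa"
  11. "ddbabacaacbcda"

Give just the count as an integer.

1. "aabbcaccbcda" → no match
2. "d" → no match
3 → no match
4. "ac" → no match
5. "ccddcaccbdda" → no match
6. "bc" → no match
7. "c" → no match
8. "dbdbcaacbcda" → no match
9. "bcbacaacbbda" → match
10. "aa" → no match
11 → no match
Total matched: 1

1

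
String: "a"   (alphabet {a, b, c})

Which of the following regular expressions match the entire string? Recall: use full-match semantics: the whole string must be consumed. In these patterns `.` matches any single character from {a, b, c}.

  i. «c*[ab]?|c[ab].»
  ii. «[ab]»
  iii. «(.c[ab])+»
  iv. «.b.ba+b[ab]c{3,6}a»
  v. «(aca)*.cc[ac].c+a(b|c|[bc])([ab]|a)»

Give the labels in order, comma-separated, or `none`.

i → match
ii → match
iii → no match
iv → no match — must end with "ca"
v → no match

i, ii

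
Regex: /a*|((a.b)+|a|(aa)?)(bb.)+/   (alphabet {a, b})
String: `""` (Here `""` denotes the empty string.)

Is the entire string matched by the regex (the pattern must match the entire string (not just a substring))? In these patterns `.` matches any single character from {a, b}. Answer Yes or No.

Yes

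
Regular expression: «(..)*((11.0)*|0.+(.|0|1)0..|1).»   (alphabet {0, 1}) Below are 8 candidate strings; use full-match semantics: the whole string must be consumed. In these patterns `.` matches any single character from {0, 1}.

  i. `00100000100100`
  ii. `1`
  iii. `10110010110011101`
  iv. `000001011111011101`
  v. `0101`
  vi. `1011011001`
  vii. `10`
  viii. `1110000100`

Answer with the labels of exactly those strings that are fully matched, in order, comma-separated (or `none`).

i → match
ii. `1` → match
iii → match
iv → no match
v. `0101` → no match
vi. `1011011001` → no match
vii. `10` → match
viii. `1110000100` → no match

i, ii, iii, vii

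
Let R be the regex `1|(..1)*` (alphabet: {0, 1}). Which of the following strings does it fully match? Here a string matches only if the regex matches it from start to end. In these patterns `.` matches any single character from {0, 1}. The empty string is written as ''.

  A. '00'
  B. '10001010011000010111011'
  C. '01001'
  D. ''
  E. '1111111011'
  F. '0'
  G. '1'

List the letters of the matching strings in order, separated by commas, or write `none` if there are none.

A → no match
B → no match
C → no match
D → match
E → no match
F → no match
G → match

D, G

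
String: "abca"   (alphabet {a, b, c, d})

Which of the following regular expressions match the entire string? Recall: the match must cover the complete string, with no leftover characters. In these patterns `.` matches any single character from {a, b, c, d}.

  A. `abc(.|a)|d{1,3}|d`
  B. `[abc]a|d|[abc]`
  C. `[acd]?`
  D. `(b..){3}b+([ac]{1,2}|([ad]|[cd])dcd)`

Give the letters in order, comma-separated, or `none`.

A

A → match
B → no match
C → no match
D → no match — must start with "b"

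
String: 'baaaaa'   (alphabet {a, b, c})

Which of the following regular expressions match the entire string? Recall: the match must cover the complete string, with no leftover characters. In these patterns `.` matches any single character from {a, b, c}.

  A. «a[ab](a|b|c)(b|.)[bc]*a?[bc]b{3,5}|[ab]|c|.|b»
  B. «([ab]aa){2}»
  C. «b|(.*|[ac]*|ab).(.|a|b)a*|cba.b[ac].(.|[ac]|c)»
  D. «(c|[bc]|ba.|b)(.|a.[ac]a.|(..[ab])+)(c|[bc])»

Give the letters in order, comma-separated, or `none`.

A → no match
B → match
C → match
D → no match

B, C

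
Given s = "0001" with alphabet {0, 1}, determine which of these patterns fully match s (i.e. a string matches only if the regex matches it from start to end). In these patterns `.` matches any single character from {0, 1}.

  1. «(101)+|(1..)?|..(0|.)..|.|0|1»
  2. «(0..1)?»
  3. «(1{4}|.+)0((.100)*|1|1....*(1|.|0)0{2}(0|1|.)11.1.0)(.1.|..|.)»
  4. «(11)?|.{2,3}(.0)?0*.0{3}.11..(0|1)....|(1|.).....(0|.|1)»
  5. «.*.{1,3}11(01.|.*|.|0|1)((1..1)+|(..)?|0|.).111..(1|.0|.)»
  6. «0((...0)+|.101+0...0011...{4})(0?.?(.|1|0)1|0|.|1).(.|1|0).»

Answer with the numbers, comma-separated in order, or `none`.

2, 3

1 → no match
2 → match
3 → match
4 → no match
5 → no match
6 → no match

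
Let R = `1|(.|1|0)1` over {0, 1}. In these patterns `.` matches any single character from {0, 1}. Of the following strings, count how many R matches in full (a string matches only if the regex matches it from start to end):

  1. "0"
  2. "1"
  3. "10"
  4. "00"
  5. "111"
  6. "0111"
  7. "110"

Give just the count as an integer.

1. "0" → no match — must end with "1"
2. "1" → match
3. "10" → no match — must end with "1"
4. "00" → no match — must end with "1"
5. "111" → no match
6. "0111" → no match
7. "110" → no match — must end with "1"
Total matched: 1

1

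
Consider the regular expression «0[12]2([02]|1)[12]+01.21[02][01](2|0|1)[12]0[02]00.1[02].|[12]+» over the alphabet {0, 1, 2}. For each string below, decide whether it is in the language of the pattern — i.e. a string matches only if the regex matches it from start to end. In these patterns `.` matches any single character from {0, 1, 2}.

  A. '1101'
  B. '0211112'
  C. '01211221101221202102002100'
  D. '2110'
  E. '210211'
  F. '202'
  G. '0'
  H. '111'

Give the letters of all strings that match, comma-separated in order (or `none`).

C, H

A → no match
B → no match
C → match
D → no match
E → no match
F → no match
G → no match
H → match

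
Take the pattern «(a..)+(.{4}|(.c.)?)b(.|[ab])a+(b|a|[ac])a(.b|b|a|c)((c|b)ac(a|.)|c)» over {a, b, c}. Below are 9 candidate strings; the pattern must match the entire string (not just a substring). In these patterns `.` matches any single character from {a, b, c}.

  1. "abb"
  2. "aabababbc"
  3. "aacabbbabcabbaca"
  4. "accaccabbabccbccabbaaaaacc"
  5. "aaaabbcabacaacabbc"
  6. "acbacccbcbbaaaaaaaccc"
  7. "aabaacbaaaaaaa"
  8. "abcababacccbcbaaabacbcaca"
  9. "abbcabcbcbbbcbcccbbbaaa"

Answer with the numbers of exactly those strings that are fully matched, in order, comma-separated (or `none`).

none

1. "abb" → no match
2. "aabababbc" → no match
3 → no match
4 → no match
5 → no match
6 → no match
7 → no match
8 → no match
9 → no match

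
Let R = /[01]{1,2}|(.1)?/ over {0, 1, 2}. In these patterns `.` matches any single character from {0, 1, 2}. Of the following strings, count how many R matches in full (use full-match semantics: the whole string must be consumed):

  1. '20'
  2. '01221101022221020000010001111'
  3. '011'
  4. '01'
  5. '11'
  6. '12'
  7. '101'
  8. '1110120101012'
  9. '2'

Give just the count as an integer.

2

1 → no match
2 → no match
3 → no match
4 → match
5 → match
6 → no match
7 → no match
8 → no match
9 → no match
Total matched: 2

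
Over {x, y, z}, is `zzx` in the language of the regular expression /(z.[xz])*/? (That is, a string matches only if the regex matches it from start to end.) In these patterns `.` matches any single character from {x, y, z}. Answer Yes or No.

Yes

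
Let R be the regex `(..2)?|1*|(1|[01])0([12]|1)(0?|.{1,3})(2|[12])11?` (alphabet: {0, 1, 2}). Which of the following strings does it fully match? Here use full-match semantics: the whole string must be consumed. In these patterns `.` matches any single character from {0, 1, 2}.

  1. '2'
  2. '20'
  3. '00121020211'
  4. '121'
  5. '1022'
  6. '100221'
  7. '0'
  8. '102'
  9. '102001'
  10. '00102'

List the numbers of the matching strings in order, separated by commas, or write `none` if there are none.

8

1 → no match
2 → no match
3 → no match
4 → no match
5 → no match
6 → no match
7 → no match
8 → match
9 → no match
10 → no match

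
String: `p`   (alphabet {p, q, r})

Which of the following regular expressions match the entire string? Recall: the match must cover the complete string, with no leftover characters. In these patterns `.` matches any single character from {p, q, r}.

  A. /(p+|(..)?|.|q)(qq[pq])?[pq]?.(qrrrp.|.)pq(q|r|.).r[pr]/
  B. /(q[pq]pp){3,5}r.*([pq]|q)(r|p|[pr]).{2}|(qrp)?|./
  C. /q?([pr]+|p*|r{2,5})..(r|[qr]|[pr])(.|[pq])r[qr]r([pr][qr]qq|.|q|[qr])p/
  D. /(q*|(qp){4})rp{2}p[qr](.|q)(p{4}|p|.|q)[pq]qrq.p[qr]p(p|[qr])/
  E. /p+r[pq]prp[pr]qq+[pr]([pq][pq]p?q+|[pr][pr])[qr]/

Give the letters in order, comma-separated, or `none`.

B

A → no match
B → match
C → no match
D → no match
E → no match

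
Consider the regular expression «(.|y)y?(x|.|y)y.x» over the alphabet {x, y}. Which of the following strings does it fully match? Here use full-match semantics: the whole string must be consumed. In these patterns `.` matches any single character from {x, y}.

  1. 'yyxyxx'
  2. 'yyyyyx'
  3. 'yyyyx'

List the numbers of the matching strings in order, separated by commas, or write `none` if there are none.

1, 2, 3

1. 'yyxyxx' → match
2. 'yyyyyx' → match
3. 'yyyyx' → match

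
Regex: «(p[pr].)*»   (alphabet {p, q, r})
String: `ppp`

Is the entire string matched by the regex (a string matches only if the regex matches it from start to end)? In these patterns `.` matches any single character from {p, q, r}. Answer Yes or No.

Yes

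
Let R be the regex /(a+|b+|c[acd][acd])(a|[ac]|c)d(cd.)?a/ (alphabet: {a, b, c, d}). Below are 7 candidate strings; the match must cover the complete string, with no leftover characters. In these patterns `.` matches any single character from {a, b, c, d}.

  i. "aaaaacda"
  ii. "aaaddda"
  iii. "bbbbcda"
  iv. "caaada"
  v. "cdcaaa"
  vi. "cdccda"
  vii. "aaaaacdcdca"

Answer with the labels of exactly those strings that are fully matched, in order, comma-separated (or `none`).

i, iii, iv, vi, vii

i → match
ii → no match
iii → match
iv → match
v → no match
vi → match
vii → match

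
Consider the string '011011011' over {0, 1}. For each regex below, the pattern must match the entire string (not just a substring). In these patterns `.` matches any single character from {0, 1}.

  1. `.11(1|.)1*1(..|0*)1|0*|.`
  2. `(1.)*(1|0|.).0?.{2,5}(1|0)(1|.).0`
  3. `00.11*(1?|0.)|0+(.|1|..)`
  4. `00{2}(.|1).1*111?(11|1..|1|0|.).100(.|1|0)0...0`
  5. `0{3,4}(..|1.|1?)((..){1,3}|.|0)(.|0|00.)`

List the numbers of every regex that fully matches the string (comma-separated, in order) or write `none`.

1

1 → match
2 → no match — must end with '0'
3 → no match
4 → no match — must start with '00'
5 → no match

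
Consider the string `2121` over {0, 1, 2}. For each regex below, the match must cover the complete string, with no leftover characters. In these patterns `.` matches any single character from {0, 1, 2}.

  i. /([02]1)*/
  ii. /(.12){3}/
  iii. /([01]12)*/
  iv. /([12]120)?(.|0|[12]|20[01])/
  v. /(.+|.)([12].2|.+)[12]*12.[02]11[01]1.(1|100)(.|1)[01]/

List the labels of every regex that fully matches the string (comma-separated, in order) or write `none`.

i → match
ii → no match — must end with `12`
iii → no match
iv → no match
v → no match

i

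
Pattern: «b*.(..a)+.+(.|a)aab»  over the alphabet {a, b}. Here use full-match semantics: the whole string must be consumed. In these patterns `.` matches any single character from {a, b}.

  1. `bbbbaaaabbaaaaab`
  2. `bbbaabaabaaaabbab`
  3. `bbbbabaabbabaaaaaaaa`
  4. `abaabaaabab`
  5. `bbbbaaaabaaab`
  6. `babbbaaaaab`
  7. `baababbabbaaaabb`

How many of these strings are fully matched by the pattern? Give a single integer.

2

1 → match
2 → no match — must end with `aab`
3 → no match — must end with `aab`
4 → no match — must end with `aab`
5 → match
6 → no match
7 → no match — must end with `aab`
Total matched: 2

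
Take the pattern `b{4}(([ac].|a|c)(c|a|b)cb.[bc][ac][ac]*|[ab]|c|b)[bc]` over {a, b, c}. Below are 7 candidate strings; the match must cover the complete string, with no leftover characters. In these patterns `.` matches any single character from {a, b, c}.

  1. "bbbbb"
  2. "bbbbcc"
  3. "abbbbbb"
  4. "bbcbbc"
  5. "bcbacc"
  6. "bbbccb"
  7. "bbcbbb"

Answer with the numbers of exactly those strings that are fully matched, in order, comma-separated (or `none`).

1 → no match
2 → match
3 → no match — must start with "b"
4 → no match
5 → no match
6 → no match
7 → no match

2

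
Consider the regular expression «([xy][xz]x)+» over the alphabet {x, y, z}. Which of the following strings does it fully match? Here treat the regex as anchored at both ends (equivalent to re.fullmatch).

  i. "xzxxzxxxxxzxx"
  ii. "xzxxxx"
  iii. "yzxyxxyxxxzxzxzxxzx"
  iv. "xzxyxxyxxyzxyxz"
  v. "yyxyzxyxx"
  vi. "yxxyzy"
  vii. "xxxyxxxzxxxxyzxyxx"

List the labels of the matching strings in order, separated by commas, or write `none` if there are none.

i → no match
ii → match
iii → no match
iv → no match — must end with "x"
v → no match
vi → no match — must end with "x"
vii → match

ii, vii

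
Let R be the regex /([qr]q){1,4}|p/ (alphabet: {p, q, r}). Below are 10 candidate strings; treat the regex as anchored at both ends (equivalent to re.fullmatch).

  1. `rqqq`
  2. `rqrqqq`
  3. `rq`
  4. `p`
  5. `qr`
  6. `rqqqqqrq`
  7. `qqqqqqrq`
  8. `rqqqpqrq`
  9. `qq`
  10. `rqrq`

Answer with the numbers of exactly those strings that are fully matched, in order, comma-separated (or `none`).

1, 2, 3, 4, 6, 7, 9, 10

1 → match
2 → match
3 → match
4 → match
5 → no match
6 → match
7 → match
8 → no match
9 → match
10 → match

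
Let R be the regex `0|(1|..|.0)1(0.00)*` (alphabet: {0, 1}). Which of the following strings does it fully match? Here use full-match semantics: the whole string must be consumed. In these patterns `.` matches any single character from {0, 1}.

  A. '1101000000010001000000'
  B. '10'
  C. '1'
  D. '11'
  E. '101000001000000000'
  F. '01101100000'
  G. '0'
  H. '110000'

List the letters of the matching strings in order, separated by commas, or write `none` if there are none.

A → match
B → no match
C → no match
D → match
E → no match
F → no match
G → match
H → match

A, D, G, H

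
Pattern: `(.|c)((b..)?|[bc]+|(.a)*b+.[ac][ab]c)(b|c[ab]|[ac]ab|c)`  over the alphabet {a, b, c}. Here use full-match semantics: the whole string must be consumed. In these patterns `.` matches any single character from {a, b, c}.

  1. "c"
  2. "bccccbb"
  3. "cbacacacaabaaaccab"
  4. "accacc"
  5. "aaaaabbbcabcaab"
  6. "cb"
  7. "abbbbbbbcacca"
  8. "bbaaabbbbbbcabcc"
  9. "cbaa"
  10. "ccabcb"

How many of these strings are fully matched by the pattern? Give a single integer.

1. "c" → no match
2. "bccccbb" → match
3 → no match
4. "accacc" → no match
5 → match
6. "cb" → match
7 → match
8 → match
9. "cbaa" → no match
10. "ccabcb" → no match
Total matched: 5

5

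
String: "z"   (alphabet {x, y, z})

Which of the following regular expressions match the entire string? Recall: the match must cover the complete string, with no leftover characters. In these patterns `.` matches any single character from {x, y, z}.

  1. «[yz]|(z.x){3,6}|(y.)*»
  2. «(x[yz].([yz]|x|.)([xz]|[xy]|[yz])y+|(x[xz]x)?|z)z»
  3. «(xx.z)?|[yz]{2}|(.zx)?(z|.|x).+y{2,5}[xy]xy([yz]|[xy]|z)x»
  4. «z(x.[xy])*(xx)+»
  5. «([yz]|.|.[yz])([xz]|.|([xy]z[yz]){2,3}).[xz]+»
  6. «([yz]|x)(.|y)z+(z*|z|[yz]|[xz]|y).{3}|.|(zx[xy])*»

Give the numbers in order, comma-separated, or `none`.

1 → match
2 → match
3 → no match
4 → no match — must end with "xx"
5 → no match
6 → match

1, 2, 6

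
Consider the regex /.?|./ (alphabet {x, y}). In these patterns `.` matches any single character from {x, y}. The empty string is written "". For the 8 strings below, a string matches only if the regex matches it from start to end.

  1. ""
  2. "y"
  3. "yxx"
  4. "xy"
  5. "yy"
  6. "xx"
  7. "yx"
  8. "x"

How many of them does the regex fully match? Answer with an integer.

1 → match
2 → match
3 → no match
4 → no match
5 → no match
6 → no match
7 → no match
8 → match
Total matched: 3

3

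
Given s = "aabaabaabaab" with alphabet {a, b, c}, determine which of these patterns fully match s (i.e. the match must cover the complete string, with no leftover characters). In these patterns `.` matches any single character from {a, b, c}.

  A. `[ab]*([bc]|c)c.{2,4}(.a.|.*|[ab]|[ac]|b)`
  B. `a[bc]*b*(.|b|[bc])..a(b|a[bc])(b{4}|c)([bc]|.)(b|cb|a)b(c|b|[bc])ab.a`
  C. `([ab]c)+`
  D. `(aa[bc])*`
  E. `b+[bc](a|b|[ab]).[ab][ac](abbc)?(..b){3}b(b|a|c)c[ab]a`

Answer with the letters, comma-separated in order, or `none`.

A → no match
B → no match — must end with "a"
C → no match — must end with "c"
D → match
E → no match — must start with "b"

D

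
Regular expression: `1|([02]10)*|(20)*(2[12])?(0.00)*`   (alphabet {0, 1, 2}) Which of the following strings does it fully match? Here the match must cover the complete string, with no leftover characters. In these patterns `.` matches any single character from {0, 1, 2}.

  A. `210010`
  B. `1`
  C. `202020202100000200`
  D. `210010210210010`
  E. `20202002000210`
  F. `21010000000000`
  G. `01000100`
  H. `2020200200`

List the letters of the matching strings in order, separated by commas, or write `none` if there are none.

A, B, C, D, F, G, H

A → match
B → match
C → match
D → match
E → no match
F → match
G → match
H → match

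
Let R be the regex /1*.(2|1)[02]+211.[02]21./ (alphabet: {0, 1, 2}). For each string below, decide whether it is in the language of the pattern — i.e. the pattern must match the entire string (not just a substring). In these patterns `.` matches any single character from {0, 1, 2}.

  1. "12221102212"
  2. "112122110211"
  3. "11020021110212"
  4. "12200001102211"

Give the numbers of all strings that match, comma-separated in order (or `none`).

1, 3

1 → match
2 → no match
3 → match
4 → no match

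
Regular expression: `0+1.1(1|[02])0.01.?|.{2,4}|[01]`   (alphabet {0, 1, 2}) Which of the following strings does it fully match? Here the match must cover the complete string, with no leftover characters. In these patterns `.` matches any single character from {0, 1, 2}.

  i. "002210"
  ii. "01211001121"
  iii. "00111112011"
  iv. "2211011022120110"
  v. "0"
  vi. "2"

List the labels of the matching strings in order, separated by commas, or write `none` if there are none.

i → no match
ii → no match
iii → no match
iv → no match
v → match
vi → no match

v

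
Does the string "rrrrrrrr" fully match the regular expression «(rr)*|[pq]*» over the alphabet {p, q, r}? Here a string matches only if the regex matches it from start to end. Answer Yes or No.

Yes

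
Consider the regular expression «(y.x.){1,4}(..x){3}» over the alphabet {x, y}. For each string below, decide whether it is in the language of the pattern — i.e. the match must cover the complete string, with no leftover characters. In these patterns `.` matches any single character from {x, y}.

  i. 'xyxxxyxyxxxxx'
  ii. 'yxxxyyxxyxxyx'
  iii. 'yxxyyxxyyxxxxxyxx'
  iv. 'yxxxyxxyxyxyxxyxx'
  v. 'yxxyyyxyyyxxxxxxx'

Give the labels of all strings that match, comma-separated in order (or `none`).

i → no match — must start with 'y'
ii → match
iii → match
iv → match
v → match

ii, iii, iv, v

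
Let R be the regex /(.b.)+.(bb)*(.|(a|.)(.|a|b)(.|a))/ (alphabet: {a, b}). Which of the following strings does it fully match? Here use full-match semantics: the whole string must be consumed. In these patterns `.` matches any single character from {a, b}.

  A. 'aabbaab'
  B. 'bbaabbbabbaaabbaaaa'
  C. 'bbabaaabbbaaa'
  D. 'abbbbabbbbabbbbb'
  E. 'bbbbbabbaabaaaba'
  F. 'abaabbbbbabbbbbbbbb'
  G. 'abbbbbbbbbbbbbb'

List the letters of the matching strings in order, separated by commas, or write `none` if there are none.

E, F, G

A → no match
B → no match
C → no match
D → no match
E → match
F → match
G → match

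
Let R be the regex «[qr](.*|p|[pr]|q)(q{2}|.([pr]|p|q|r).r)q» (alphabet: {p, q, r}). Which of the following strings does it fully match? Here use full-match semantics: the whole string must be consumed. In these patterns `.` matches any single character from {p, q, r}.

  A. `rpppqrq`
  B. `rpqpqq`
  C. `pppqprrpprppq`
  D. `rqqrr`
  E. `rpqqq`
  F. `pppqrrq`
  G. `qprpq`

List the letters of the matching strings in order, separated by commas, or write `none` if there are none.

A, E

A. `rpppqrq` → match
B. `rpqpqq` → no match
C → no match
D. `rqqrr` → no match — must end with `q`
E. `rpqqq` → match
F. `pppqrrq` → no match
G. `qprpq` → no match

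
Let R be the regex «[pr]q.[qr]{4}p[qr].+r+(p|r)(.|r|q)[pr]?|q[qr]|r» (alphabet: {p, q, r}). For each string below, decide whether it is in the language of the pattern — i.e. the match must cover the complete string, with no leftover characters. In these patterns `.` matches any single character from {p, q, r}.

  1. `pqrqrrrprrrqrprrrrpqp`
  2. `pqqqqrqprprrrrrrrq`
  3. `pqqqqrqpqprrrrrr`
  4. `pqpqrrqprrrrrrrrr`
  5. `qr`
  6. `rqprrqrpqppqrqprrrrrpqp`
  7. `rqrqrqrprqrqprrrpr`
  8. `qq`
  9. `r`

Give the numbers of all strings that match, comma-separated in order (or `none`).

1 → match
2 → match
3 → match
4 → match
5 → match
6 → match
7 → match
8 → match
9 → match

1, 2, 3, 4, 5, 6, 7, 8, 9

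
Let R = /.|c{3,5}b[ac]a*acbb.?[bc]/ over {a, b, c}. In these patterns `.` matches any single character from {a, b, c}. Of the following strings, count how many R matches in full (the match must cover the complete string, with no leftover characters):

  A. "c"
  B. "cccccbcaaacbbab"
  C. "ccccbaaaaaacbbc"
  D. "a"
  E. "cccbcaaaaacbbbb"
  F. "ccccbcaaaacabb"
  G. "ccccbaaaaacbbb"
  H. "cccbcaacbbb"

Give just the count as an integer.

A → match
B → match
C → match
D → match
E → match
F → no match
G → match
H → match
Total matched: 7

7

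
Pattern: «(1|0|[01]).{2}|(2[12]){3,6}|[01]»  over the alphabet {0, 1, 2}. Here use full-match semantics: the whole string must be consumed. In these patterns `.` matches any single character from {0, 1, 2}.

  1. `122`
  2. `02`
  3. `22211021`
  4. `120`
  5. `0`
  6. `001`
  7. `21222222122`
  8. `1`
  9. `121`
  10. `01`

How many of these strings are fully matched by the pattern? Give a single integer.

1 → match
2 → no match
3 → no match
4 → match
5 → match
6 → match
7 → no match
8 → match
9 → match
10 → no match
Total matched: 6

6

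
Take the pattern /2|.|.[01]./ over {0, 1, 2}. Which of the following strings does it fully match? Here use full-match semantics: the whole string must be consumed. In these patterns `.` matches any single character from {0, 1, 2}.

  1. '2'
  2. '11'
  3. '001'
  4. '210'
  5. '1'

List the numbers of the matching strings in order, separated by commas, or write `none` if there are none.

1 → match
2 → no match
3 → match
4 → match
5 → match

1, 3, 4, 5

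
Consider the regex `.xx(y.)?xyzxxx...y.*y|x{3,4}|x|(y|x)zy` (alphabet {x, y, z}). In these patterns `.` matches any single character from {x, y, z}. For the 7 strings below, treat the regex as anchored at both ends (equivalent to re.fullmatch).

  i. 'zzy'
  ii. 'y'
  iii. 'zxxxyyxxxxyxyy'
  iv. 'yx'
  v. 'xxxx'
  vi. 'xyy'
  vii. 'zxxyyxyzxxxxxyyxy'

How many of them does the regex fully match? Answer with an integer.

i → no match
ii → no match
iii → no match
iv → no match
v → match
vi → no match
vii → match
Total matched: 2

2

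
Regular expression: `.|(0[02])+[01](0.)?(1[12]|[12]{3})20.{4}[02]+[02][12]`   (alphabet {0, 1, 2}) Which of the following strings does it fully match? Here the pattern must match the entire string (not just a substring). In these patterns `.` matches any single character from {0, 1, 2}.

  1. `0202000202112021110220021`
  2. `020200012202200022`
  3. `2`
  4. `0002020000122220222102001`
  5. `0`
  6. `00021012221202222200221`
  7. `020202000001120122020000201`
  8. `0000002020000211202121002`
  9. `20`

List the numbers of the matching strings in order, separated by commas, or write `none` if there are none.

1 → match
2 → match
3 → match
4 → match
5 → match
6 → no match
7 → match
8 → no match
9 → no match

1, 2, 3, 4, 5, 7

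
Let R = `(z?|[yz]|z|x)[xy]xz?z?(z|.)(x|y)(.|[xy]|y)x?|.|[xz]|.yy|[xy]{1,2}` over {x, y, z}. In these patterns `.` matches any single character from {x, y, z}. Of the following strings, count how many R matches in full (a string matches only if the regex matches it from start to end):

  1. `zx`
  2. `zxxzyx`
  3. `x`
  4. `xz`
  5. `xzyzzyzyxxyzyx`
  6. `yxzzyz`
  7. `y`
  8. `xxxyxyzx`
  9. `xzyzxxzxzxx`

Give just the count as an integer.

4

1 → no match
2 → match
3 → match
4 → no match
5 → no match
6 → match
7 → match
8 → no match
9 → no match
Total matched: 4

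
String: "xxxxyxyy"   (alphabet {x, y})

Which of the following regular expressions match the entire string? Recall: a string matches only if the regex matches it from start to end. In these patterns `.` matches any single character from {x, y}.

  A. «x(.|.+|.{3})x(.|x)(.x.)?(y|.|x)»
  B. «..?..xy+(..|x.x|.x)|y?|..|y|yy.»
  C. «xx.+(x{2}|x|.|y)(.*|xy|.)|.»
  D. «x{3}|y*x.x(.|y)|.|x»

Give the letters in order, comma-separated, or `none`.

A → match
B → no match
C → match
D → no match

A, C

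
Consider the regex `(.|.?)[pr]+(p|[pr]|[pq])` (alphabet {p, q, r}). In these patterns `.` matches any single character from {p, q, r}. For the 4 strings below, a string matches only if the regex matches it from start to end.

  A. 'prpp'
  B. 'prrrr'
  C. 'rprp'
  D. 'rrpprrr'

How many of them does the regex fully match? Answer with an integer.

A → match
B → match
C → match
D → match
Total matched: 4

4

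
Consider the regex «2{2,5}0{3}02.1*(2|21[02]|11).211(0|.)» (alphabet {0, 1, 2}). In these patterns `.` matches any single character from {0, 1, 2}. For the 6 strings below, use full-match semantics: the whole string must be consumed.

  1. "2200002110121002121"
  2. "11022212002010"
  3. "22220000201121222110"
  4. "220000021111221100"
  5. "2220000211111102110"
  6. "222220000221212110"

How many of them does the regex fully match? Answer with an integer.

3

1 → no match
2 → no match — must start with "2"
3 → match
4 → no match
5 → match
6 → match
Total matched: 3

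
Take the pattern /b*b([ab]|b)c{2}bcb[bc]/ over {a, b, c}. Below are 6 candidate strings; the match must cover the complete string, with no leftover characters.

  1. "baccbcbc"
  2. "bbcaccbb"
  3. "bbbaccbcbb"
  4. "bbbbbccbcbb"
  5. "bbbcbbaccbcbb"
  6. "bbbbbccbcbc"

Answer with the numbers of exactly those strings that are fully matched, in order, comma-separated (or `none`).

1 → match
2 → no match
3 → match
4 → match
5 → no match
6 → match

1, 3, 4, 6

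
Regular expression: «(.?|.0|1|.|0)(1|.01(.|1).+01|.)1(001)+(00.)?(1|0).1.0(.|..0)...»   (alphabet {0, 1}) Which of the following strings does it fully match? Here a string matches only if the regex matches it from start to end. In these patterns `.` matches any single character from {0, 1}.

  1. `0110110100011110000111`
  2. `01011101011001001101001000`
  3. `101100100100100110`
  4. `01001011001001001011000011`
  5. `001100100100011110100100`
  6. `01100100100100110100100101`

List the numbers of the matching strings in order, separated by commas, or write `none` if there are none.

1 → no match
2 → match
3 → match
4 → no match
5 → match
6 → match

2, 3, 5, 6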